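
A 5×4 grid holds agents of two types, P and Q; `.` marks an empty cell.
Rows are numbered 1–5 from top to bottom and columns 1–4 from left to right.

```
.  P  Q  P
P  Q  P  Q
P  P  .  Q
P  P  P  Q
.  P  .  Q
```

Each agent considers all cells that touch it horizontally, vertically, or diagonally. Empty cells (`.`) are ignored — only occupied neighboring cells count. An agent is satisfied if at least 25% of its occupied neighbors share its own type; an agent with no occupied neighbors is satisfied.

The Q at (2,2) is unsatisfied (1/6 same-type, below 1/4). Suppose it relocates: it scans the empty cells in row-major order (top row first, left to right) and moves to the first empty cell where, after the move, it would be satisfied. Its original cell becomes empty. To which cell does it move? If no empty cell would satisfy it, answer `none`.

Vacating (2,2). Empty cells in order:
  (1,1): 0/2 same-type → still unsatisfied.
  (3,3): 3/7 same-type → satisfied — stop here.

(3,3)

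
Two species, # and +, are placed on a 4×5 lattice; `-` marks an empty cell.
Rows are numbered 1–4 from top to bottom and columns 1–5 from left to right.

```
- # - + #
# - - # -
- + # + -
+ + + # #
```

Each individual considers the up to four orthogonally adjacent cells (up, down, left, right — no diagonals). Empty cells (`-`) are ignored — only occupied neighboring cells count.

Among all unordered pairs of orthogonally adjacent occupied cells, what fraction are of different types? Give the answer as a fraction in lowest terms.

2/3

Scan each occupied cell's neighbors to the right and below so each pair is counted once.
From row 1: 2 unlike of 2 pairs (running 2/2).
From row 2: 1 unlike of 1 pairs (running 3/3).
From row 3: 4 unlike of 5 pairs (running 7/8).
From row 4: 1 unlike of 4 pairs (running 8/12).
Total adjacent occupied pairs: 12; unlike-type pairs: 8.
8/12 reduces to 2/3.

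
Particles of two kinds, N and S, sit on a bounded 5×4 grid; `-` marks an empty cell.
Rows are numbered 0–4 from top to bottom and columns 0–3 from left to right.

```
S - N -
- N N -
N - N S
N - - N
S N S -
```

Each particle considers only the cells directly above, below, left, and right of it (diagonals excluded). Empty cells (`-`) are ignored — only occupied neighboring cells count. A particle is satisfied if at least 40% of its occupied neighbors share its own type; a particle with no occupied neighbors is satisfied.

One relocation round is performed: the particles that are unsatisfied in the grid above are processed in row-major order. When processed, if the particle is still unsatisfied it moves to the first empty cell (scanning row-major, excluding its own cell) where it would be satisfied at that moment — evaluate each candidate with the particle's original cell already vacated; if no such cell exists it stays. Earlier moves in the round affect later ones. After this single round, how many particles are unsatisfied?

1

Initially unsatisfied (in order): (2,3), (3,3), (4,0), (4,1), (4,2).
  (2,3) → (4,3).
  (3,3) → (0,1).
  (4,0) → (3,2).
  (4,1) → (0,3).
  (4,2): now satisfied by earlier moves; stays.
Resulting grid:
S N N N
- N N -
N - N -
N - S -
- - S S
Unsatisfied now: (0,0).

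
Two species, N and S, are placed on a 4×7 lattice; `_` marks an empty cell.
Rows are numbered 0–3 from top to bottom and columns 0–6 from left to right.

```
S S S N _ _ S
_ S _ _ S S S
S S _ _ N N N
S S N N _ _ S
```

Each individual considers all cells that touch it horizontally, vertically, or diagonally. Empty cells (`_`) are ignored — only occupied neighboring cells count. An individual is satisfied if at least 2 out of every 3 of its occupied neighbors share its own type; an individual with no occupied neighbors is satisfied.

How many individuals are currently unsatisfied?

9

(0,0)S 2/2 ✓
(0,1)S 3/3 ✓
(0,2)S 2/3 ✓
(0,3)N 0/2 ✗
(0,6)S 2/2 ✓
(1,1)S 5/5 ✓
(1,4)S 1/4 ✗
(1,5)S 3/6 ✗
(1,6)S 2/4 ✗
(2,0)S 4/4 ✓
(2,1)S 4/5 ✓
(2,4)N 2/4 ✗
(2,5)N 2/6 ✗
(2,6)N 1/4 ✗
(3,0)S 3/3 ✓
(3,1)S 3/4 ✓
(3,2)N 1/3 ✗
(3,3)N 2/2 ✓
(3,6)S 0/2 ✗
Unsatisfied: (0,3), (1,4), (1,5), (1,6), (2,4), (2,5), (2,6), (3,2), (3,6) — 9 in total.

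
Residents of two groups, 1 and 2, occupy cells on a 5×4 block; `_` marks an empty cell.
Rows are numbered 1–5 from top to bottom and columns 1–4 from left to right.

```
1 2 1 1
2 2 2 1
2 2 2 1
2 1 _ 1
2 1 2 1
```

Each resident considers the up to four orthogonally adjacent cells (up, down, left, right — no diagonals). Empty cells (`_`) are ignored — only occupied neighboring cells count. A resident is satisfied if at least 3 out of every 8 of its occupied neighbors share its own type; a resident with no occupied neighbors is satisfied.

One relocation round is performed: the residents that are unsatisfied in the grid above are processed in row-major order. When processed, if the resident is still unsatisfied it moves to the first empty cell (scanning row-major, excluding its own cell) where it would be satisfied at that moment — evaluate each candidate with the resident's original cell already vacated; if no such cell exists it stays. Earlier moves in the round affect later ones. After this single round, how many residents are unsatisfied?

Initially unsatisfied (in order): (1,1), (1,2), (1,3), (4,2), (5,2), (5,3).
  (1,1) → (4,3).
  (1,2): now satisfied by earlier moves; stays.
  (1,3): no empty cell satisfies it; stays.
  (4,2): now satisfied by earlier moves; stays.
  (5,2): no empty cell satisfies it; stays.
  (5,3) → (1,1).
Resulting grid:
2 2 1 1
2 2 2 1
2 2 2 1
2 1 1 1
2 1 _ 1
Unsatisfied now: (1,3).

1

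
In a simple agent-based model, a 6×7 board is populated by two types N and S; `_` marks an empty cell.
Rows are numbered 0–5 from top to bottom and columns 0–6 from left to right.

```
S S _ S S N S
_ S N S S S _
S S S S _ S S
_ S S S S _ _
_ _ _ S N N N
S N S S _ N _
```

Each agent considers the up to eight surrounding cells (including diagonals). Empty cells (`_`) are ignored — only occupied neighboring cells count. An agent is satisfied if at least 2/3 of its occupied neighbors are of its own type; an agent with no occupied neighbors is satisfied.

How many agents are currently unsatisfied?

6

(0,0)S 2/2 ✓
(0,1)S 2/3 ✓
(0,3)S 3/4 ✓
(0,4)S 4/5 ✓
(0,5)N 0/4 ✗
(0,6)S 1/2 ✗
(1,1)S 5/6 ✓
(1,2)N 0/7 ✗
(1,3)S 5/6 ✓
(1,4)S 6/7 ✓
(1,5)S 5/6 ✓
(2,0)S 3/3 ✓
(2,1)S 5/6 ✓
(2,2)S 7/8 ✓
(2,3)S 6/7 ✓
(2,5)S 4/4 ✓
(2,6)S 2/2 ✓
(3,1)S 4/4 ✓
(3,2)S 6/6 ✓
(3,3)S 5/6 ✓
(3,4)S 4/6 ✓
(4,3)S 5/6 ✓
(4,4)N 2/6 ✗
(4,5)N 3/4 ✓
(4,6)N 2/2 ✓
(5,0)S 0/1 ✗
(5,1)N 0/2 ✗
(5,2)S 2/3 ✓
(5,3)S 2/3 ✓
(5,5)N 3/3 ✓
Unsatisfied: (0,5), (0,6), (1,2), (4,4), (5,0), (5,1) — 6 in total.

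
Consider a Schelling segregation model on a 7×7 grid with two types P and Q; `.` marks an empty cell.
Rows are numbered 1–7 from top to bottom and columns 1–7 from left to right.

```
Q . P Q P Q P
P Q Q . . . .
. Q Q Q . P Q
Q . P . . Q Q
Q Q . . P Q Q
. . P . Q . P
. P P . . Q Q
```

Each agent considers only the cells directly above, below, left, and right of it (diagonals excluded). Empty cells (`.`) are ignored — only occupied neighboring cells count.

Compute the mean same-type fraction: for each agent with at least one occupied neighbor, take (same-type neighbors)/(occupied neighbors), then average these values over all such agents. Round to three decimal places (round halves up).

(1,1)Q 0/1
(1,3)P 0/2
(1,4)Q 0/2
(1,5)P 0/2
(1,6)Q 0/2
(1,7)P 0/1
(2,1)P 0/2
(2,2)Q 2/3
(2,3)Q 2/3
(3,2)Q 2/2
(3,3)Q 3/4
(3,4)Q 1/1
(3,6)P 0/2
(3,7)Q 1/2
(4,1)Q 1/1
(4,3)P 0/1
(4,6)Q 2/3
(4,7)Q 3/3
(5,1)Q 2/2
(5,2)Q 1/1
(5,5)P 0/2
(5,6)Q 2/3
(5,7)Q 2/3
(6,3)P 1/1
(6,5)Q 0/1
(6,7)P 0/2
(7,2)P 1/1
(7,3)P 2/2
(7,6)Q 1/1
(7,7)Q 1/2
Sum over 30 agents: 0/1 + 0/2 + 0/2 + 0/2 + 0/2 + 0/1 + 0/2 + 2/3 + 2/3 + 2/2 + 3/4 + 1/1 + 0/2 + 1/2 + 1/1 + 0/1 + 2/3 + 3/3 + 2/2 + 1/1 + 0/2 + 2/3 + 2/3 + 1/1 + 0/1 + 0/2 + 1/1 + 2/2 + 1/1 + 1/2 = 181/12; mean = 181/12 ÷ 30 = 181/360 = 0.502777… → 0.503.

0.503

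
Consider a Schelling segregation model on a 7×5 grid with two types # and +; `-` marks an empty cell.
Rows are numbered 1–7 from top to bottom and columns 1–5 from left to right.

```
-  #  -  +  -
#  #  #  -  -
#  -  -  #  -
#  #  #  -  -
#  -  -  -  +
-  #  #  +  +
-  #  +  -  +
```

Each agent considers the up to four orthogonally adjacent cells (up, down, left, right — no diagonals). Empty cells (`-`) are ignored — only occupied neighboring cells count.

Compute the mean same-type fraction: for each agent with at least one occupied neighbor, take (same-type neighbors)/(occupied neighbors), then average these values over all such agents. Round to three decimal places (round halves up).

(1,2)# 1/1
(1,4)+ — no occupied neighbors
(2,1)# 2/2
(2,2)# 3/3
(2,3)# 1/1
(3,1)# 2/2
(3,4)# — no occupied neighbors
(4,1)# 3/3
(4,2)# 2/2
(4,3)# 1/1
(5,1)# 1/1
(5,5)+ 1/1
(6,2)# 2/2
(6,3)# 1/3
(6,4)+ 1/2
(6,5)+ 3/3
(7,2)# 1/2
(7,3)+ 0/2
(7,5)+ 1/1
Sum over 17 agents: 1/1 + 2/2 + 3/3 + 1/1 + 2/2 + 3/3 + 2/2 + 1/1 + 1/1 + 1/1 + 2/2 + 1/3 + 1/2 + 3/3 + 1/2 + 0/2 + 1/1 = 43/3; mean = 43/3 ÷ 17 = 43/51 = 0.843137… → 0.843.

0.843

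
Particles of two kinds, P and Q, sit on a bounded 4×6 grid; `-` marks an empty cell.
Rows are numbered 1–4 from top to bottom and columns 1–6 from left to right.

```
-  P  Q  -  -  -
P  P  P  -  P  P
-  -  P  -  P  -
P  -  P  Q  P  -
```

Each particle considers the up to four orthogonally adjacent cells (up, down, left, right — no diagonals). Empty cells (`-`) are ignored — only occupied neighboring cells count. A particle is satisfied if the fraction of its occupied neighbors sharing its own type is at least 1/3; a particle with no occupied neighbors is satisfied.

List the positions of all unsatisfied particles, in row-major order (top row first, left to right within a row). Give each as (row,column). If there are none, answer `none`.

(1,3), (4,4)

(1,2)P 1/2 satisfied
(1,3)Q 0/2 not
(2,1)P 1/1 satisfied
(2,2)P 3/3 satisfied
(2,3)P 2/3 satisfied
(2,5)P 2/2 satisfied
(2,6)P 1/1 satisfied
(3,3)P 2/2 satisfied
(3,5)P 2/2 satisfied
(4,1)P 0/0 satisfied
(4,3)P 1/2 satisfied
(4,4)Q 0/2 not
(4,5)P 1/2 satisfied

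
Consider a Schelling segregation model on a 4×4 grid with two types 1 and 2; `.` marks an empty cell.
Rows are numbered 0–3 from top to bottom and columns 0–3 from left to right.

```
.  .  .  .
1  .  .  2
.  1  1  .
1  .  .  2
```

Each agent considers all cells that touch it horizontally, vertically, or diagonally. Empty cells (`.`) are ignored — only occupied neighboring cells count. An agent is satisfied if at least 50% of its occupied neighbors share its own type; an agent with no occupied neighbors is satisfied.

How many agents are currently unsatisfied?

3

Row 1: (1,0)1 1/1 ✓ · (1,3)2 0/1 ✗
Row 2: (2,1)1 3/3 ✓ · (2,2)1 1/3 ✗
Row 3: (3,0)1 1/1 ✓ · (3,3)2 0/1 ✗
Unsatisfied: (1,3), (2,2), (3,3) — 3 in total.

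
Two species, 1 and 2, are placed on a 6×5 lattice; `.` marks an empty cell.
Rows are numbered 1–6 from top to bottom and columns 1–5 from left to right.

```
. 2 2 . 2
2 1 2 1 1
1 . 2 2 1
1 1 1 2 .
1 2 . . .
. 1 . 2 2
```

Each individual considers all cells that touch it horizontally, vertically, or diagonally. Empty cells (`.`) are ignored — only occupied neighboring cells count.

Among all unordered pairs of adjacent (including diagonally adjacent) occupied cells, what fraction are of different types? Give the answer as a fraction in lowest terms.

8/15

Scan each occupied cell's neighbors to the right and below (and the two forward diagonals) so each pair is counted once.
From row 1: 5 unlike of 9 pairs (running 5/9).
From row 2: 8 unlike of 14 pairs (running 13/23).
From row 3: 5 unlike of 10 pairs (running 18/33).
From row 4: 4 unlike of 8 pairs (running 22/41).
From row 5: 2 unlike of 3 pairs (running 24/44).
From row 6: 0 unlike of 1 pairs (running 24/45).
Total adjacent occupied pairs: 45; unlike-type pairs: 24.
24/45 reduces to 8/15.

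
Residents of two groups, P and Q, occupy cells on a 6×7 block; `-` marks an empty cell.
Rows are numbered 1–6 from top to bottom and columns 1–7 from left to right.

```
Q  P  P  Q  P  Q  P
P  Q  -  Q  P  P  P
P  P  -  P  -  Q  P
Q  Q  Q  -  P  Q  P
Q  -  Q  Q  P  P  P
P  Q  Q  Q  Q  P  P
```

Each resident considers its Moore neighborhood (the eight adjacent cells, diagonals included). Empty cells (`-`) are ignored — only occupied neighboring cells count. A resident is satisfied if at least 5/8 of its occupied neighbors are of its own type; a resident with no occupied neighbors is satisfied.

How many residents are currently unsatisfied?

Row 1: (1,1)Q 1/3 unhappy · (1,2)P 2/4 unhappy · (1,3)P 1/4 unhappy · (1,4)Q 1/4 unhappy · (1,5)P 2/5 unhappy · (1,6)Q 0/5 unhappy · (1,7)P 2/3 ok
Row 2: (2,1)P 3/5 unhappy · (2,2)Q 1/6 unhappy · (2,4)Q 1/5 unhappy · (2,5)P 3/7 unhappy · (2,6)P 5/7 ok · (2,7)P 3/5 unhappy
Row 3: (3,1)P 2/5 unhappy · (3,2)P 2/6 unhappy · (3,4)P 2/4 unhappy · (3,6)Q 1/7 unhappy · (3,7)P 3/5 unhappy
Row 4: (4,1)Q 2/4 unhappy · (4,2)Q 4/6 ok · (4,3)Q 3/5 unhappy · (4,5)P 3/6 unhappy · (4,6)Q 1/7 unhappy · (4,7)P 3/5 unhappy
Row 5: (5,1)Q 3/4 ok · (5,3)Q 6/6 ok · (5,4)Q 5/7 ok · (5,5)P 3/7 unhappy · (5,6)P 6/8 ok · (5,7)P 4/5 ok
Row 6: (6,1)P 0/2 unhappy · (6,2)Q 3/4 ok · (6,3)Q 4/4 ok · (6,4)Q 4/5 ok · (6,5)Q 2/5 unhappy · (6,6)P 4/5 ok · (6,7)P 3/3 ok
Unsatisfied: (1,1), (1,2), (1,3), (1,4), (1,5), (1,6), (2,1), (2,2), (2,4), (2,5), (2,7), (3,1), (3,2), (3,4), (3,6), (3,7), (4,1), (4,3), (4,5), (4,6), (4,7), (5,5), (6,1), (6,5) — 24 in total.

24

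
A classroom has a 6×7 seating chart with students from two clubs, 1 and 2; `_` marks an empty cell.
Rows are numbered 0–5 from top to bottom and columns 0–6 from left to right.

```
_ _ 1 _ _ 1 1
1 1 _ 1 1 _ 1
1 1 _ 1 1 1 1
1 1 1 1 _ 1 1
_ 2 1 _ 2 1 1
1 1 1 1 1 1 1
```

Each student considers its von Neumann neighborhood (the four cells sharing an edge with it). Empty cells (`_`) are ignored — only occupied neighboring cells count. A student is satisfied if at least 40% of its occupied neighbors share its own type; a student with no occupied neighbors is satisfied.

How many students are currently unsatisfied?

2

(0,2)1 0/0 ok
(0,5)1 1/1 ok
(0,6)1 2/2 ok
(1,0)1 2/2 ok
(1,1)1 2/2 ok
(1,3)1 2/2 ok
(1,4)1 2/2 ok
(1,6)1 2/2 ok
(2,0)1 3/3 ok
(2,1)1 3/3 ok
(2,3)1 3/3 ok
(2,4)1 3/3 ok
(2,5)1 3/3 ok
(2,6)1 3/3 ok
(3,0)1 2/2 ok
(3,1)1 3/4 ok
(3,2)1 3/3 ok
(3,3)1 2/2 ok
(3,5)1 3/3 ok
(3,6)1 3/3 ok
(4,1)2 0/3 unhappy
(4,2)1 2/3 ok
(4,4)2 0/2 unhappy
(4,5)1 3/4 ok
(4,6)1 3/3 ok
(5,0)1 1/1 ok
(5,1)1 2/3 ok
(5,2)1 3/3 ok
(5,3)1 2/2 ok
(5,4)1 2/3 ok
(5,5)1 3/3 ok
(5,6)1 2/2 ok
Unsatisfied: (4,1), (4,4) — 2 in total.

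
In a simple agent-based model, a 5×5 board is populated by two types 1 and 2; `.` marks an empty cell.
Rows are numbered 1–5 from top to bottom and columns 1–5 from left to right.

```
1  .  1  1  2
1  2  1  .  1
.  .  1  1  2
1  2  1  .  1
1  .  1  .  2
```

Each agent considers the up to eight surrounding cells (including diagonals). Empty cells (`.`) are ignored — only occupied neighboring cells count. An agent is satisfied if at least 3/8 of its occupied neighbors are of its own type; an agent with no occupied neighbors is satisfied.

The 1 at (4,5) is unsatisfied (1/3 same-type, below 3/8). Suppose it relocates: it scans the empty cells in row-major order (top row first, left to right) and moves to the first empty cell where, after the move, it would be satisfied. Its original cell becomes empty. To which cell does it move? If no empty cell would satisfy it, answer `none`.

Vacating (4,5). Empty cells in order:
  (1,2): 4/5 same-type → satisfied — stop here.

(1,2)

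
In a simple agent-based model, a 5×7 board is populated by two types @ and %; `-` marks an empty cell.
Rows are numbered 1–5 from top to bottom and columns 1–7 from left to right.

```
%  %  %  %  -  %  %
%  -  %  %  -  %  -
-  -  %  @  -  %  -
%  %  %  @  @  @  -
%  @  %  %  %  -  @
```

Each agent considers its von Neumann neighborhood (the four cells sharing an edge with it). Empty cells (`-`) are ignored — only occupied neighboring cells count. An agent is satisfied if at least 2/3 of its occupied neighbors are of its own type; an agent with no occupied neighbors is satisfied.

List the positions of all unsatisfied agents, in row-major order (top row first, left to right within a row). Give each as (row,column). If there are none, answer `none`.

(3,4), (3,6), (4,4), (4,6), (5,1), (5,2), (5,5)

Row 1: (1,1)% 2/2 satisfied · (1,2)% 2/2 satisfied · (1,3)% 3/3 satisfied · (1,4)% 2/2 satisfied · (1,6)% 2/2 satisfied · (1,7)% 1/1 satisfied
Row 2: (2,1)% 1/1 satisfied · (2,3)% 3/3 satisfied · (2,4)% 2/3 satisfied · (2,6)% 2/2 satisfied
Row 3: (3,3)% 2/3 satisfied · (3,4)@ 1/3 not · (3,6)% 1/2 not
Row 4: (4,1)% 2/2 satisfied · (4,2)% 2/3 satisfied · (4,3)% 3/4 satisfied · (4,4)@ 2/4 not · (4,5)@ 2/3 satisfied · (4,6)@ 1/2 not
Row 5: (5,1)% 1/2 not · (5,2)@ 0/3 not · (5,3)% 2/3 satisfied · (5,4)% 2/3 satisfied · (5,5)% 1/2 not · (5,7)@ 0/0 satisfied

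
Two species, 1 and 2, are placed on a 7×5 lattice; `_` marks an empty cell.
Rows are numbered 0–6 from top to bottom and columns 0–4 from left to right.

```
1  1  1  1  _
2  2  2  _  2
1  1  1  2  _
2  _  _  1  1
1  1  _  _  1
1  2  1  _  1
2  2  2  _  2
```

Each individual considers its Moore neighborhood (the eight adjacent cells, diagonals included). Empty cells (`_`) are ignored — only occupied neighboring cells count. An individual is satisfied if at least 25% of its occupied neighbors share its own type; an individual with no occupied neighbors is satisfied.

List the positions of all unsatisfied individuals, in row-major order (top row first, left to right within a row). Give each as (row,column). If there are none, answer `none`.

Row 0: (0,0)1 1/3 ok · (0,1)1 2/5 ok · (0,2)1 2/4 ok · (0,3)1 1/3 ok
Row 1: (1,0)2 1/5 unhappy · (1,1)2 2/8 ok · (1,2)2 2/7 ok · (1,4)2 1/2 ok
Row 2: (2,0)1 1/4 ok · (2,1)1 2/6 ok · (2,2)1 2/5 ok · (2,3)2 2/5 ok
Row 3: (3,0)2 0/4 unhappy · (3,3)1 3/4 ok · (3,4)1 2/3 ok
Row 4: (4,0)1 2/4 ok · (4,1)1 3/5 ok · (4,4)1 3/3 ok
Row 5: (5,0)1 2/5 ok · (5,1)2 3/7 ok · (5,2)1 1/4 ok · (5,4)1 1/2 ok
Row 6: (6,0)2 2/3 ok · (6,1)2 3/5 ok · (6,2)2 2/3 ok · (6,4)2 0/1 unhappy

(1,0), (3,0), (6,4)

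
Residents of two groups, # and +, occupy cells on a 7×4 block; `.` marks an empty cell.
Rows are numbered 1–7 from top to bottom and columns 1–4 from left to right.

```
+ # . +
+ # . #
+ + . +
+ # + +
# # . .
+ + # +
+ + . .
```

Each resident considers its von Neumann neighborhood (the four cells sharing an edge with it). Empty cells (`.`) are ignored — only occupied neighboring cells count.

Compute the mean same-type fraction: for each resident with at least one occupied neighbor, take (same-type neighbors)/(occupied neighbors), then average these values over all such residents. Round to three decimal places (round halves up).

0.480

(1,1)+ 1/2
(1,2)# 1/2
(1,4)+ 0/1
(2,1)+ 2/3
(2,2)# 1/3
(2,4)# 0/2
(3,1)+ 3/3
(3,2)+ 1/3
(3,4)+ 1/2
(4,1)+ 1/3
(4,2)# 1/4
(4,3)+ 1/2
(4,4)+ 2/2
(5,1)# 1/3
(5,2)# 2/3
(6,1)+ 2/3
(6,2)+ 2/4
(6,3)# 0/2
(6,4)+ 0/1
(7,1)+ 2/2
(7,2)+ 2/2
Sum over 21 residents: 1/2 + 1/2 + 0/1 + 2/3 + 1/3 + 0/2 + 3/3 + 1/3 + 1/2 + 1/3 + 1/4 + 1/2 + 2/2 + 1/3 + 2/3 + 2/3 + 2/4 + 0/2 + 0/1 + 2/2 + 2/2 = 121/12; mean = 121/12 ÷ 21 = 121/252 = 0.480158… → 0.480.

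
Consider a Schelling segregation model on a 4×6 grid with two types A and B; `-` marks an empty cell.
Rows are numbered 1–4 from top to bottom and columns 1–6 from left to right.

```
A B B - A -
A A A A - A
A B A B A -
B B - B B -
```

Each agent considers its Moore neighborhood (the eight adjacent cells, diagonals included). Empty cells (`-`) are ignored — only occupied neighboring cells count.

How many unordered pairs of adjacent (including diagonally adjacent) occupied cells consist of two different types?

22

Scan each occupied cell's neighbors to the right and below (and the two forward diagonals) so each pair is counted once.
From row 1: 7 unlike of 12 pairs (running 7/12).
From row 2: 5 unlike of 15 pairs (running 12/27).
From row 3: 10 unlike of 14 pairs (running 22/41).
From row 4: 0 unlike of 2 pairs (running 22/43).
Total adjacent occupied pairs: 43; unlike-type pairs: 22.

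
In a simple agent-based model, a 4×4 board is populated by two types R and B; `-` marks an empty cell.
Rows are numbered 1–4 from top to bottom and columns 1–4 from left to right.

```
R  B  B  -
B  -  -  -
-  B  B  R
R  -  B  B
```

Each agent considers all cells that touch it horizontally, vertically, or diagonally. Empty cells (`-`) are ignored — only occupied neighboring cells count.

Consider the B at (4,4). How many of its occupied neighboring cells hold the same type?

2

Occupied neighbors of (4,4): (3,3)=B, (3,4)=R, (4,3)=B.
Same type (B): 2 of 3.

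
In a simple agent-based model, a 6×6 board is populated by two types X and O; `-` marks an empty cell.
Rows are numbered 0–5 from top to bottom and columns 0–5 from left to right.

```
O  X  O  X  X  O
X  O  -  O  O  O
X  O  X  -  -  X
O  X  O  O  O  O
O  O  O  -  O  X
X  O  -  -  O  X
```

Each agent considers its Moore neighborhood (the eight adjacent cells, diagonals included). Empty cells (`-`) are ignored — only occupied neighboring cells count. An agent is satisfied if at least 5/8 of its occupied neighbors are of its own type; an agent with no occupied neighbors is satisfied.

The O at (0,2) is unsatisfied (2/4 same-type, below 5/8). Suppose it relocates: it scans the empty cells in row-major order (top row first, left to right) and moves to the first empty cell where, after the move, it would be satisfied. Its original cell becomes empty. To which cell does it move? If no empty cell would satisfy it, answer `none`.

(2,3)

Vacating (0,2). Empty cells in order:
  (1,2): 3/6 same-type → still unsatisfied.
  (2,3): 5/6 same-type → satisfied — stop here.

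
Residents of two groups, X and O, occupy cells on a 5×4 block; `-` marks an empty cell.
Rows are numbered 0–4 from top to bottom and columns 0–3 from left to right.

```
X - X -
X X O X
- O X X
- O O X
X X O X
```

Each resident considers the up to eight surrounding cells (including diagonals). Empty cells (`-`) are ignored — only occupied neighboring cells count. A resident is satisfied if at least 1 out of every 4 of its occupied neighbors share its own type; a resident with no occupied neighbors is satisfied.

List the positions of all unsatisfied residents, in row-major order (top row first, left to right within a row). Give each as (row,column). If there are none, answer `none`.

(1,2)

(0,0)X 2/2 ok
(0,2)X 2/3 ok
(1,0)X 2/3 ok
(1,1)X 4/6 ok
(1,2)O 1/6 unhappy
(1,3)X 3/4 ok
(2,1)O 3/6 ok
(2,2)X 4/8 ok
(2,3)X 3/5 ok
(3,1)O 3/6 ok
(3,2)O 3/8 ok
(3,3)X 3/5 ok
(4,0)X 1/2 ok
(4,1)X 1/4 ok
(4,2)O 2/5 ok
(4,3)X 1/3 ok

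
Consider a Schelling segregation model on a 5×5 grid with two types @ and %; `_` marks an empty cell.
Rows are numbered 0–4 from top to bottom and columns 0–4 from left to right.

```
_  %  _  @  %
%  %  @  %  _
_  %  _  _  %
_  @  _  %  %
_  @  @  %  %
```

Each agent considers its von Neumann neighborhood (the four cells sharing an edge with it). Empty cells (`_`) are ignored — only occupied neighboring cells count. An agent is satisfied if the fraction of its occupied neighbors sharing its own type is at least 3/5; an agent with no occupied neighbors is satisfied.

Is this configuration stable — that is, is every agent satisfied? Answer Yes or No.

Row 0: (0,1)% 1/1 ✓ · (0,3)@ 0/2 ✗ · (0,4)% 0/1 ✗
Row 1: (1,0)% 1/1 ✓ · (1,1)% 3/4 ✓ · (1,2)@ 0/2 ✗ · (1,3)% 0/2 ✗
Row 2: (2,1)% 1/2 ✗ · (2,4)% 1/1 ✓
Row 3: (3,1)@ 1/2 ✗ · (3,3)% 2/2 ✓ · (3,4)% 3/3 ✓
Row 4: (4,1)@ 2/2 ✓ · (4,2)@ 1/2 ✗ · (4,3)% 2/3 ✓ · (4,4)% 2/2 ✓
For instance (0,3) has only 0/2 same-type neighbors, below 3/5.

No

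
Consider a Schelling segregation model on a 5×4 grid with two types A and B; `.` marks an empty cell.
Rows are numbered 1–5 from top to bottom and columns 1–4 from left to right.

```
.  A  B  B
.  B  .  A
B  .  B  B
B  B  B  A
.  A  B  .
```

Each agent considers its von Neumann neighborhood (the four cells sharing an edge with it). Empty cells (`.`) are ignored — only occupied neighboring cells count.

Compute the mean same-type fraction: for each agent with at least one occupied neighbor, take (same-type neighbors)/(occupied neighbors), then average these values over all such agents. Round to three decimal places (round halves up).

0.446

(1,2)A 0/2
(1,3)B 1/2
(1,4)B 1/2
(2,2)B 0/1
(2,4)A 0/2
(3,1)B 1/1
(3,3)B 2/2
(3,4)B 1/3
(4,1)B 2/2
(4,2)B 2/3
(4,3)B 3/4
(4,4)A 0/2
(5,2)A 0/2
(5,3)B 1/2
Sum over 14 agents: 0/2 + 1/2 + 1/2 + 0/1 + 0/2 + 1/1 + 2/2 + 1/3 + 2/2 + 2/3 + 3/4 + 0/2 + 0/2 + 1/2 = 25/4; mean = 25/4 ÷ 14 = 25/56 = 0.446428… → 0.446.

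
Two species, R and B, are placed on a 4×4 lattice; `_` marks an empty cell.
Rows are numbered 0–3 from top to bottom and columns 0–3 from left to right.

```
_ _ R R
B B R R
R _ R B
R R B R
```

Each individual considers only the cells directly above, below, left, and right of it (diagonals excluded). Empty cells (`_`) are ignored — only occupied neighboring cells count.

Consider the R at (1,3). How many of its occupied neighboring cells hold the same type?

2

Occupied neighbors of (1,3): (0,3)=R, (2,3)=B, (1,2)=R.
Same type (R): 2 of 3.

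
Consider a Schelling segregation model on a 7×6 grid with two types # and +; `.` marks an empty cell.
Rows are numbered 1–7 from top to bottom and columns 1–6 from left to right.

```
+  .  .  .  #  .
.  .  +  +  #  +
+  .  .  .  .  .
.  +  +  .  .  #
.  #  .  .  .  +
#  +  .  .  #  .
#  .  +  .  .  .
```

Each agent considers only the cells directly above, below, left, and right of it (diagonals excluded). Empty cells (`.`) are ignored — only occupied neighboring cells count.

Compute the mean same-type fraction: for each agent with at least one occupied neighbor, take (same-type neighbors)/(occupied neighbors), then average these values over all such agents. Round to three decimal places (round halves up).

0.449

Row 1: (1,1)+ — no occupied neighbors · (1,5)# 1/1
Row 2: (2,3)+ 1/1 · (2,4)+ 1/2 · (2,5)# 1/3 · (2,6)+ 0/1
Row 3: (3,1)+ — no occupied neighbors
Row 4: (4,2)+ 1/2 · (4,3)+ 1/1 · (4,6)# 0/1
Row 5: (5,2)# 0/2 · (5,6)+ 0/1
Row 6: (6,1)# 1/2 · (6,2)+ 0/2 · (6,5)# — no occupied neighbors
Row 7: (7,1)# 1/1 · (7,3)+ — no occupied neighbors
Sum over 13 agents: 1/1 + 1/1 + 1/2 + 1/3 + 0/1 + 1/2 + 1/1 + 0/1 + 0/2 + 0/1 + 1/2 + 0/2 + 1/1 = 35/6; mean = 35/6 ÷ 13 = 35/78 = 0.448717… → 0.449.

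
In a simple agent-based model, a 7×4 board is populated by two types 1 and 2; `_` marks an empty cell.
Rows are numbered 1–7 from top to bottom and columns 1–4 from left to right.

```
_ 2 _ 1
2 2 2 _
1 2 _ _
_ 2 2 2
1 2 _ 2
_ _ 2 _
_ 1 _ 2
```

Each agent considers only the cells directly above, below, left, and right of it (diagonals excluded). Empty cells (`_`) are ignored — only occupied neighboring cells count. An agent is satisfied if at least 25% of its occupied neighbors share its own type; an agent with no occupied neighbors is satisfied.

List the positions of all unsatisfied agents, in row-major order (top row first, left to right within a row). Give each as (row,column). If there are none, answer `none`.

(1,2)2 1/1 ✓
(1,4)1 0/0 ✓
(2,1)2 1/2 ✓
(2,2)2 4/4 ✓
(2,3)2 1/1 ✓
(3,1)1 0/2 ✗
(3,2)2 2/3 ✓
(4,2)2 3/3 ✓
(4,3)2 2/2 ✓
(4,4)2 2/2 ✓
(5,1)1 0/1 ✗
(5,2)2 1/2 ✓
(5,4)2 1/1 ✓
(6,3)2 0/0 ✓
(7,2)1 0/0 ✓
(7,4)2 0/0 ✓

(3,1), (5,1)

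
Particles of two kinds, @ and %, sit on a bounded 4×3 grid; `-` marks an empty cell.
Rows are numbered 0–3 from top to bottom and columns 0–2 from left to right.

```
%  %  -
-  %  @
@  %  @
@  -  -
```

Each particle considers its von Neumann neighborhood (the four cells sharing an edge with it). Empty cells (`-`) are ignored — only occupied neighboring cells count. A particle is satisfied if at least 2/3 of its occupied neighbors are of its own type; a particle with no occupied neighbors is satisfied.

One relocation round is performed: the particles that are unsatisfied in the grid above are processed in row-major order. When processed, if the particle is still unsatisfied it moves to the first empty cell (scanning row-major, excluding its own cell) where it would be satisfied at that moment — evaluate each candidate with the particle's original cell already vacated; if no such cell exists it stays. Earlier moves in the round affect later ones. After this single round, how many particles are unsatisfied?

Initially unsatisfied (in order): (1,2), (2,0), (2,1), (2,2).
  (1,2) → (3,2).
  (2,0) → (3,1).
  (2,1) → (0,2).
  (2,2): now satisfied by earlier moves; stays.
Resulting grid:
% % %
- % -
- - @
@ @ @
All satisfied now.

0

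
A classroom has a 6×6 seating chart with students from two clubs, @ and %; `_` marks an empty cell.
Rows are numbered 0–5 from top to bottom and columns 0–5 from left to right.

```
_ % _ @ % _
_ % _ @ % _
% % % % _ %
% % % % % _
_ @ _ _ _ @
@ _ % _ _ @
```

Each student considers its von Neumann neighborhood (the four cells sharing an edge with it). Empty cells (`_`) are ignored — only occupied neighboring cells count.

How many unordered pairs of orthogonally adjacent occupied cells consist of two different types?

Scan each occupied cell's neighbors to the right and below so each pair is counted once.
Row 0: %(0,1)–%(1,1)= @(0,3)–%(0,4)≠ @(0,3)–@(1,3)= %(0,4)–%(1,4)=  → 1/4 unlike.
Row 1: %(1,1)–%(2,1)= @(1,3)–%(1,4)≠ @(1,3)–%(2,3)≠  → 2/3 unlike.
Row 2: %(2,0)–%(2,1)= %(2,0)–%(3,0)= %(2,1)–%(2,2)= %(2,1)–%(3,1)= %(2,2)–%(2,3)= %(2,2)–%(3,2)= %(2,3)–%(3,3)=  → 0/7 unlike.
Row 3: %(3,0)–%(3,1)= %(3,1)–%(3,2)= %(3,1)–@(4,1)≠ %(3,2)–%(3,3)= %(3,3)–%(3,4)=  → 1/5 unlike.
Row 4: @(4,5)–@(5,5)=  → 0/1 unlike.
Total adjacent occupied pairs: 20; unlike-type pairs: 4.

4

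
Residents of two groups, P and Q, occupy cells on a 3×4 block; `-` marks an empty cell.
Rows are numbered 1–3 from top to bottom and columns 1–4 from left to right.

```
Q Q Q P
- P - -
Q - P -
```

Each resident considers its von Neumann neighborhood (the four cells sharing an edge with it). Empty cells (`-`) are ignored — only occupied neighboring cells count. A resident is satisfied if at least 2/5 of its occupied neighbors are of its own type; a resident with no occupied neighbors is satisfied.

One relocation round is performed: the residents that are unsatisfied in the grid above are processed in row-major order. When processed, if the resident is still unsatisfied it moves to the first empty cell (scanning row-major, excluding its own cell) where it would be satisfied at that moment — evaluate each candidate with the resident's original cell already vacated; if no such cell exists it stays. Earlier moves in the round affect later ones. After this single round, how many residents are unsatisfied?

Initially unsatisfied (in order): (1,4), (2,2).
  (1,4) → (2,3).
  (2,2): now satisfied by earlier moves; stays.
Resulting grid:
Q Q Q -
- P P -
Q - P -
All satisfied now.

0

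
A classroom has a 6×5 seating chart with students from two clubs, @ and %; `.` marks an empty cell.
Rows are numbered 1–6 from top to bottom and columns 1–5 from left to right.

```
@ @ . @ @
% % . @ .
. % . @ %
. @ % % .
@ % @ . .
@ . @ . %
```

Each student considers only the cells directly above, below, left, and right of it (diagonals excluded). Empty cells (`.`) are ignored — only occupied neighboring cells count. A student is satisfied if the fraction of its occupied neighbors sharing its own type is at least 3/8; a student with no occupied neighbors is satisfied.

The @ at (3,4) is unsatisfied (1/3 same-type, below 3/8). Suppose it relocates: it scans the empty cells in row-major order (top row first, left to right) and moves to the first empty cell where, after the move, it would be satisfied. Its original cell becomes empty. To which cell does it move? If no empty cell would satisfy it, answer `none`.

Vacating (3,4). Empty cells in order:
  (1,3): 2/2 same-type → satisfied — stop here.

(1,3)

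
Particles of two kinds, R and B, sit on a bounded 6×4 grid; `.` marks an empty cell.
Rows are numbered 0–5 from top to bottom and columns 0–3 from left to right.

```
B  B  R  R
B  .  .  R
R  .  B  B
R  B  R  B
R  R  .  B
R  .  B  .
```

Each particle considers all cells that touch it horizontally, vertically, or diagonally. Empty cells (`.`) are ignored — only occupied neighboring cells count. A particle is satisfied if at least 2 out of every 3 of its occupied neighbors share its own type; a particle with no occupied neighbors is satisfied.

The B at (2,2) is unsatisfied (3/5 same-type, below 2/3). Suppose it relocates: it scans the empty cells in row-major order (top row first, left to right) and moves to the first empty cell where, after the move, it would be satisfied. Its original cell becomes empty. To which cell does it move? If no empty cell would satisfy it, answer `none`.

Vacating (2,2). Empty cells in order:
  (1,1): 3/5 same-type → still unsatisfied.
  (1,2): 2/5 same-type → still unsatisfied.
  (2,1): 2/5 same-type → still unsatisfied.
  (4,2): 4/6 same-type → satisfied — stop here.

(4,2)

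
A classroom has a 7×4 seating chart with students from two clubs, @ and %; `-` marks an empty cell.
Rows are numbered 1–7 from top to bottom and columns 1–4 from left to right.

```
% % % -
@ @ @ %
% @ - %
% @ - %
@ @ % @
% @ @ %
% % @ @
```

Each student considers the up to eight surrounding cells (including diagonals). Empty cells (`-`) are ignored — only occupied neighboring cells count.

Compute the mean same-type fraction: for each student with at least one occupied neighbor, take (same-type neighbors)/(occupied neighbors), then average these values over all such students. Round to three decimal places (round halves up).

Row 1: (1,1)% 1/3 · (1,2)% 2/5 · (1,3)% 2/4
Row 2: (2,1)@ 2/5 · (2,2)@ 3/7 · (2,3)@ 2/6 · (2,4)% 2/3
Row 3: (3,1)% 1/5 · (3,2)@ 4/6 · (3,4)% 2/3
Row 4: (4,1)% 1/5 · (4,2)@ 3/6 · (4,4)% 2/3
Row 5: (5,1)@ 3/5 · (5,2)@ 4/7 · (5,3)% 2/7 · (5,4)@ 1/4
Row 6: (6,1)% 2/5 · (6,2)@ 4/8 · (6,3)@ 5/8 · (6,4)% 1/5
Row 7: (7,1)% 2/3 · (7,2)% 2/5 · (7,3)@ 3/5 · (7,4)@ 2/3
Sum over 25 students: 1/3 + 2/5 + 2/4 + 2/5 + 3/7 + 2/6 + 2/3 + 1/5 + 4/6 + 2/3 + 1/5 + 3/6 + 2/3 + 3/5 + 4/7 + 2/7 + 1/4 + 2/5 + 4/8 + 5/8 + 1/5 + 2/3 + 2/5 + 3/5 + 2/3 = 9851/840; mean = 9851/840 ÷ 25 = 9851/21000 = 0.469095… → 0.469.

0.469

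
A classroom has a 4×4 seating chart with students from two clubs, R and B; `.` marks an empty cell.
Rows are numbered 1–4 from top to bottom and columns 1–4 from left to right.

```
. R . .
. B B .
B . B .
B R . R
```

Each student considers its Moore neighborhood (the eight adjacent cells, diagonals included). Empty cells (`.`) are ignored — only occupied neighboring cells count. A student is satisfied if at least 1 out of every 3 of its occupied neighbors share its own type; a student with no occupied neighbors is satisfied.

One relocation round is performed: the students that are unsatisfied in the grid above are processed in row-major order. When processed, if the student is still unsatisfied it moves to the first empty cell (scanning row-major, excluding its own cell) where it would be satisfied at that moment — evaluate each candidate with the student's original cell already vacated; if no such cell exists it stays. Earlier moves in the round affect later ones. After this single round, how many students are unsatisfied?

Initially unsatisfied (in order): (1,2), (4,2), (4,4).
  (1,2) → (3,4).
  (4,2) → (2,4).
  (4,4): now satisfied by earlier moves; stays.
Resulting grid:
. . . .
. B B R
B . B R
B . . R
All satisfied now.

0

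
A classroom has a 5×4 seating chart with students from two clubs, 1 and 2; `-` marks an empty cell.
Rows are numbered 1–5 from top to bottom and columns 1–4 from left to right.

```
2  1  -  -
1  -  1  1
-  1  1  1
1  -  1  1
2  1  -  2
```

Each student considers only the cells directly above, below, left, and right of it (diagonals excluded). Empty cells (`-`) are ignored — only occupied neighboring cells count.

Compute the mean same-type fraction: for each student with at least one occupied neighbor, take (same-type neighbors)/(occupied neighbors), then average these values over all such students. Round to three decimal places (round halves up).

(1,1)2 0/2
(1,2)1 0/1
(2,1)1 0/1
(2,3)1 2/2
(2,4)1 2/2
(3,2)1 1/1
(3,3)1 4/4
(3,4)1 3/3
(4,1)1 0/1
(4,3)1 2/2
(4,4)1 2/3
(5,1)2 0/2
(5,2)1 0/1
(5,4)2 0/1
Sum over 14 students: 0/2 + 0/1 + 0/1 + 2/2 + 2/2 + 1/1 + 4/4 + 3/3 + 0/1 + 2/2 + 2/3 + 0/2 + 0/1 + 0/1 = 20/3; mean = 20/3 ÷ 14 = 10/21 = 0.476190… → 0.476.

0.476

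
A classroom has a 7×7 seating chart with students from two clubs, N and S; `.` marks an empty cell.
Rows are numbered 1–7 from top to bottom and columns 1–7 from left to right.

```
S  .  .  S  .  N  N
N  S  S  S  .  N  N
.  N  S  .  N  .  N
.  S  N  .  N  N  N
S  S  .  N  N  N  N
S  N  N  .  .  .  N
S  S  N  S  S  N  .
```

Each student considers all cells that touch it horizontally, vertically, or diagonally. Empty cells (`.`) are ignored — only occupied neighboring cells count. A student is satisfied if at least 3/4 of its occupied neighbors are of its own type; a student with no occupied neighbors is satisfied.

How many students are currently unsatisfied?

16

Row 1: (1,1)S 1/2 not · (1,4)S 2/2 satisfied · (1,6)N 3/3 satisfied · (1,7)N 3/3 satisfied
Row 2: (2,1)N 1/3 not · (2,2)S 3/5 not · (2,3)S 4/5 satisfied · (2,4)S 3/4 satisfied · (2,6)N 5/5 satisfied · (2,7)N 4/4 satisfied
Row 3: (3,2)N 2/6 not · (3,3)S 4/6 not · (3,5)N 3/4 satisfied · (3,7)N 4/4 satisfied
Row 4: (4,2)S 3/5 not · (4,3)N 2/5 not · (4,5)N 5/5 satisfied · (4,6)N 7/7 satisfied · (4,7)N 4/4 satisfied
Row 5: (5,1)S 3/4 satisfied · (5,2)S 3/6 not · (5,4)N 4/4 satisfied · (5,5)N 4/4 satisfied · (5,6)N 6/6 satisfied · (5,7)N 4/4 satisfied
Row 6: (6,1)S 4/5 satisfied · (6,2)N 2/7 not · (6,3)N 3/6 not · (6,7)N 3/3 satisfied
Row 7: (7,1)S 2/3 not · (7,2)S 2/5 not · (7,3)N 2/4 not · (7,4)S 1/3 not · (7,5)S 1/2 not · (7,6)N 1/2 not
Unsatisfied: (1,1), (2,1), (2,2), (3,2), (3,3), (4,2), (4,3), (5,2), (6,2), (6,3), (7,1), (7,2), (7,3), (7,4), (7,5), (7,6) — 16 in total.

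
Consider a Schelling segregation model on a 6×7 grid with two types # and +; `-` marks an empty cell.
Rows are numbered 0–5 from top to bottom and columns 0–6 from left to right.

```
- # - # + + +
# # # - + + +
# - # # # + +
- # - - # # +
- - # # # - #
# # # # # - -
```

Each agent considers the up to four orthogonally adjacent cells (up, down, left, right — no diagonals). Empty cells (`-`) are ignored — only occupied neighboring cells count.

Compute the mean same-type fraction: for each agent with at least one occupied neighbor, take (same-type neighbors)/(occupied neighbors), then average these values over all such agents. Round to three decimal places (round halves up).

0.828

Row 0: (0,1)# 1/1 · (0,3)# 0/1 · (0,4)+ 2/3 · (0,5)+ 3/3 · (0,6)+ 2/2
Row 1: (1,0)# 2/2 · (1,1)# 3/3 · (1,2)# 2/2 · (1,4)+ 2/3 · (1,5)+ 4/4 · (1,6)+ 3/3
Row 2: (2,0)# 1/1 · (2,2)# 2/2 · (2,3)# 2/2 · (2,4)# 2/4 · (2,5)+ 2/4 · (2,6)+ 3/3
Row 3: (3,1)# — no occupied neighbors · (3,4)# 3/3 · (3,5)# 1/3 · (3,6)+ 1/3
Row 4: (4,2)# 2/2 · (4,3)# 3/3 · (4,4)# 3/3 · (4,6)# 0/1
Row 5: (5,0)# 1/1 · (5,1)# 2/2 · (5,2)# 3/3 · (5,3)# 3/3 · (5,4)# 2/2
Sum over 29 agents: 1/1 + 0/1 + 2/3 + 3/3 + 2/2 + 2/2 + 3/3 + 2/2 + 2/3 + 4/4 + 3/3 + 1/1 + 2/2 + 2/2 + 2/4 + 2/4 + 3/3 + 3/3 + 1/3 + 1/3 + 2/2 + 3/3 + 3/3 + 0/1 + 1/1 + 2/2 + 3/3 + 3/3 + 2/2 = 24; mean = 24 ÷ 29 = 24/29 = 0.827586… → 0.828.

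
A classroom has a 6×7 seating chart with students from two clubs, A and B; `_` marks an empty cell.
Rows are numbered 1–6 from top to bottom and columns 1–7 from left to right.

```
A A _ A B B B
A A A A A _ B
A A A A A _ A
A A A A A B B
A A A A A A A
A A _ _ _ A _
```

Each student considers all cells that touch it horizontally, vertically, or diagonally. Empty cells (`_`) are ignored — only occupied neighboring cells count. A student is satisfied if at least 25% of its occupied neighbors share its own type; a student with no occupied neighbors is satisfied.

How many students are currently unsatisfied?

Row 1: (1,1)A 3/3 ✓ · (1,2)A 4/4 ✓ · (1,4)A 3/4 ✓ · (1,5)B 1/4 ✓ · (1,6)B 3/4 ✓ · (1,7)B 2/2 ✓
Row 2: (2,1)A 5/5 ✓ · (2,2)A 7/7 ✓ · (2,3)A 7/7 ✓ · (2,4)A 6/7 ✓ · (2,5)A 4/6 ✓ · (2,7)B 2/3 ✓
Row 3: (3,1)A 5/5 ✓ · (3,2)A 8/8 ✓ · (3,3)A 8/8 ✓ · (3,4)A 8/8 ✓ · (3,5)A 5/6 ✓ · (3,7)A 0/3 ✗
Row 4: (4,1)A 5/5 ✓ · (4,2)A 8/8 ✓ · (4,3)A 8/8 ✓ · (4,4)A 8/8 ✓ · (4,5)A 6/7 ✓ · (4,6)B 1/7 ✗ · (4,7)B 1/4 ✓
Row 5: (5,1)A 5/5 ✓ · (5,2)A 7/7 ✓ · (5,3)A 6/6 ✓ · (5,4)A 5/5 ✓ · (5,5)A 5/6 ✓ · (5,6)A 4/6 ✓ · (5,7)A 2/4 ✓
Row 6: (6,1)A 3/3 ✓ · (6,2)A 4/4 ✓ · (6,6)A 3/3 ✓
Unsatisfied: (3,7), (4,6) — 2 in total.

2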